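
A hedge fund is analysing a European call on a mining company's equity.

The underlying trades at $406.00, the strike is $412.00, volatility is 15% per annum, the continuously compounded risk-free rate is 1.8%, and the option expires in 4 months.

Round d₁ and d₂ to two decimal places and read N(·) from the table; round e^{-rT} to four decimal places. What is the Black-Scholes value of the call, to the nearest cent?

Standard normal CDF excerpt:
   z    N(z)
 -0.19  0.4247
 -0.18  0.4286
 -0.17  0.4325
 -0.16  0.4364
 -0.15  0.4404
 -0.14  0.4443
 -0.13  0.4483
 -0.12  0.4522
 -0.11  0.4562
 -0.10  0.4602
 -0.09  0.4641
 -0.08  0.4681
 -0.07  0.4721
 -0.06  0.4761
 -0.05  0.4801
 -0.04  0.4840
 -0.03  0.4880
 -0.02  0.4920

$11.34

σ√T = 0.15·√0.3333 = 0.0866
ln(S/K) + (r + σ²/2)T = ln(406/412) + (0.018 + 0.15²/2)·0.3333 = -0.0147 + 0.0097 = -0.0049
d₁ = -0.0049 / 0.0866 = -0.0568 → -0.06
d₂ = d₁ − σ√T = -0.0568 − 0.0866 = -0.1434 → -0.14
exp(−rT) = exp(−0.018·0.3333) = 0.9940
N(d₁) = N(-0.06) = 0.4761;  N(d₂) = N(-0.14) = 0.4443
C = 406·0.4761 − 412·0.9940·0.4443 = 193.2966 − 181.9533 = 11.3433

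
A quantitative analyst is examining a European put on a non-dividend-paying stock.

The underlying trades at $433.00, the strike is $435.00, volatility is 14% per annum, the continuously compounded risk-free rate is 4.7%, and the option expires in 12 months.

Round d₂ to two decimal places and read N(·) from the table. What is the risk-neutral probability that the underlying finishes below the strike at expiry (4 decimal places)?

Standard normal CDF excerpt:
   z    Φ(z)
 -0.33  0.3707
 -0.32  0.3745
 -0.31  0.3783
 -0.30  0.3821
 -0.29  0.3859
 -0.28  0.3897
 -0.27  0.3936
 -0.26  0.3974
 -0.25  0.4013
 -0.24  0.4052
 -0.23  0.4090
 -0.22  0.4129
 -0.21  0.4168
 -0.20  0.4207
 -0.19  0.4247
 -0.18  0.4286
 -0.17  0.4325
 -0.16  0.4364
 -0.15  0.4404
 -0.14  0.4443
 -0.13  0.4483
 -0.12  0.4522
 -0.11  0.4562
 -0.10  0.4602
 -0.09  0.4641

0.4090

σ√T = 0.14 × 1.0000 = 0.1400
ln(S/K) + (r + σ²/2)T = ln(433/435) + (0.047 + 0.14²/2)·1 = -0.0046 + 0.0568 = 0.0522
d₁ = 0.0522 / 0.1400 = 0.3728 ⇒ 0.37
d₂ = d₁ − σ√T = 0.3728 − 0.1400 = 0.2328 ⇒ 0.23
Risk-neutral Pr[S_T < K] = N(−d₂) = N(-0.23) = 0.4090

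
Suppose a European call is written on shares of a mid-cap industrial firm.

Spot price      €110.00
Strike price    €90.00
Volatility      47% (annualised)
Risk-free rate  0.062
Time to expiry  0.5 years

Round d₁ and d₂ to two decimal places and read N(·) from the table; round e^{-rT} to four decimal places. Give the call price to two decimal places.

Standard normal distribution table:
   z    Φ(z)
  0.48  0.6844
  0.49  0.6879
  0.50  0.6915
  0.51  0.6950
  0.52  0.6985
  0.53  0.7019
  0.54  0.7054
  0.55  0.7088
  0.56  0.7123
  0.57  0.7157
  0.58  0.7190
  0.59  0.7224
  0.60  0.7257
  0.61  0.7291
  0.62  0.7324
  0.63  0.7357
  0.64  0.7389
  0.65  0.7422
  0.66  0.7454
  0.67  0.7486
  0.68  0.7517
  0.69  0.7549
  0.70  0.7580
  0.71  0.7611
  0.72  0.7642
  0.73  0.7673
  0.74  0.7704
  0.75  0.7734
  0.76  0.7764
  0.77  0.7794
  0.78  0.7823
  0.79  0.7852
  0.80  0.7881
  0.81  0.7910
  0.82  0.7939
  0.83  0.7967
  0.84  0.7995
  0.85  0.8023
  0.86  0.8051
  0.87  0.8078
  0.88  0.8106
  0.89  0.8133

€27.32

T = 0.5;  σ√T = 0.3323
d₁ = [ln(110/90) + (0.062 + 0.47²/2)·0.5] / 0.3323 = [0.2007 + 0.0862] / 0.3323 = 0.8633 ⇒ 0.86
d₂ = d₁ − σ√T = 0.8633 − 0.3323 = 0.5309 ⇒ 0.53
exp(−rT) = exp(−0.062·0.5) = 0.9695
N(d₁) = N(0.86) = 0.8051;  N(d₂) = N(0.53) = 0.7019
C = 110·0.8051 − 90·0.9695·0.7019 = 88.5610 − 61.2443 = 27.3167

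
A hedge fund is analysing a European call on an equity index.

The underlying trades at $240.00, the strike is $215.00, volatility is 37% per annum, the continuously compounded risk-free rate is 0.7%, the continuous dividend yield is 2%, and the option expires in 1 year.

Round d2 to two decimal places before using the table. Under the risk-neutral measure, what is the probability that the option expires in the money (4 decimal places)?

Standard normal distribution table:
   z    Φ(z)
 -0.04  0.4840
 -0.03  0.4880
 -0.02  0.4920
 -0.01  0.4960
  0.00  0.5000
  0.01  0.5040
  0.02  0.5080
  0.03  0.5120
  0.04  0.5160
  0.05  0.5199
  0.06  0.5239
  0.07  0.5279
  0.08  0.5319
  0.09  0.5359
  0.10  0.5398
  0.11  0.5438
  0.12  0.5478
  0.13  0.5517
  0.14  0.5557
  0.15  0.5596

σ√T = 0.37 × 1.0000 = 0.3700
ln(S/K) + (r − q + σ²/2)T = ln(240/215) + (0.007 − 0.02 + 0.37²/2)·1 = 0.1100 + 0.0554 = 0.1655
d₁ = 0.1655 / 0.3700 = 0.4472 ≈ 0.45
d₂ = d₁ − σ√T = 0.4472 − 0.3700 = 0.0772 ≈ 0.08
Pr(exercise) under Q = N(d₂) = 0.5319

0.5319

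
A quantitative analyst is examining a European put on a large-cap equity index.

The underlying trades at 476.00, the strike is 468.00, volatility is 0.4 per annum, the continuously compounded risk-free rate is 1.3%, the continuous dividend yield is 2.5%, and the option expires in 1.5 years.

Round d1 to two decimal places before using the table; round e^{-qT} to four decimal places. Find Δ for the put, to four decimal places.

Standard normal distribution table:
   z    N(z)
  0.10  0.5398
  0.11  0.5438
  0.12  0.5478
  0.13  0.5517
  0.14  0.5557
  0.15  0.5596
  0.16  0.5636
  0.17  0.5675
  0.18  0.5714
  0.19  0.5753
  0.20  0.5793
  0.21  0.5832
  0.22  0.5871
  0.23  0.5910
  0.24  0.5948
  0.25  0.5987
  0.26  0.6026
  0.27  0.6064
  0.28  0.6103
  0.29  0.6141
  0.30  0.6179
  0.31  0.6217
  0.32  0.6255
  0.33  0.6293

T = 1.5;  σ√T = 0.4899
ln(S/K) + (r − q + σ²/2)T = ln(476/468) + (0.013 − 0.025 + 0.4²/2)·1.5 = 0.0169 + 0.1020 = 0.1189
d₁ = 0.1189 / 0.4899 = 0.2428 which rounds to 0.24
N(d₁) = N(0.24) = 0.5948
Δ_put = exp(−qT)·(N(d₁) − 1) = 0.9632·(0.5948 − 1) = -0.3903

-0.3903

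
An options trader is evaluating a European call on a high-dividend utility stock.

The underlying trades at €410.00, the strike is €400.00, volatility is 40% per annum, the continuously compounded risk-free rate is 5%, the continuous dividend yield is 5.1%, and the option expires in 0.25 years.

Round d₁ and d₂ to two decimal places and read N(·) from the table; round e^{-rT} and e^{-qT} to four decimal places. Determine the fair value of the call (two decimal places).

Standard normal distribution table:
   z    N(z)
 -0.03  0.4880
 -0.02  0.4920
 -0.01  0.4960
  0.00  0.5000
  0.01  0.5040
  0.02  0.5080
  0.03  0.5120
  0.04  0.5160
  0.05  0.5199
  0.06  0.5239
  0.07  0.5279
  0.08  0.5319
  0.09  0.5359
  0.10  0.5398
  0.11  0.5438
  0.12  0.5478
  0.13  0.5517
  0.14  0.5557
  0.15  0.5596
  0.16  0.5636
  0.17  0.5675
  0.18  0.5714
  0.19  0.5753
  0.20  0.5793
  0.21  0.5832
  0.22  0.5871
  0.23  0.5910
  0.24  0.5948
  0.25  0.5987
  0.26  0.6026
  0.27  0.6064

T = 0.25;  σ√T = 0.2000
d₁ = [ln(410/400) + (0.05 − 0.051 + ½·0.4²)·0.25] / (σ√T) = (0.0247 + 0.0198) / 0.2000 = 0.2222 ⇒ 0.22
d₂ = 0.2222 − 0.2000 = 0.0222 ⇒ 0.02
exp(−qT) = exp(−0.051·0.25) = 0.9873;  exp(−rT) = exp(−0.05·0.25) = 0.9876
N(d₁) = N(0.22) = 0.5871;  N(d₂) = N(0.02) = 0.5080
C = 410·0.9873·0.5871 − 400·0.9876·0.5080 = 237.6540 − 200.6803 = 36.9737

€36.97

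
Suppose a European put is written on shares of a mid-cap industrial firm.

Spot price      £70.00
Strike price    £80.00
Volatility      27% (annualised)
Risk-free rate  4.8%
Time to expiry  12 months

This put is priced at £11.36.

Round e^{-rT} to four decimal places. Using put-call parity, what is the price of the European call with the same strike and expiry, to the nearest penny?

£5.11

exp(−rT) = exp(−0.048·1) = 0.9531
Put-call parity: C − P = S − K·e^(−rT) = 70 − 80·0.9531 = 70 − 76.2480 = -6.2480
C = P + (C − P) = 11.36 + (-6.2480) = 5.1120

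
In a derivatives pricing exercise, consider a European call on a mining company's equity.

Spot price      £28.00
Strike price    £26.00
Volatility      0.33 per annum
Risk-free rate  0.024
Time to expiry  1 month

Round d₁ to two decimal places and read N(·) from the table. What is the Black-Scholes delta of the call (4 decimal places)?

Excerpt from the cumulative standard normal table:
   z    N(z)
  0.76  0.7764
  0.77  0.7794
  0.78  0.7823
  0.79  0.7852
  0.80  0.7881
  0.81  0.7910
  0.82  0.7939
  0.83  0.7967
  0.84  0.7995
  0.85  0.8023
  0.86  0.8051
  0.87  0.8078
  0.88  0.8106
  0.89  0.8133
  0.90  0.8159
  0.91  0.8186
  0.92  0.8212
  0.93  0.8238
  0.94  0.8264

0.8023

σ√T = 0.33 × 0.2887 = 0.0953
d₁ = [ln(28/26) + (0.024 + 0.33²/2)·0.08333] / 0.0953 = [0.0741 + 0.0065] / 0.0953 = 0.8466 which rounds to 0.85
N(d₁) = N(0.85) = 0.8023
Δ_call = N(d₁) = 0.8023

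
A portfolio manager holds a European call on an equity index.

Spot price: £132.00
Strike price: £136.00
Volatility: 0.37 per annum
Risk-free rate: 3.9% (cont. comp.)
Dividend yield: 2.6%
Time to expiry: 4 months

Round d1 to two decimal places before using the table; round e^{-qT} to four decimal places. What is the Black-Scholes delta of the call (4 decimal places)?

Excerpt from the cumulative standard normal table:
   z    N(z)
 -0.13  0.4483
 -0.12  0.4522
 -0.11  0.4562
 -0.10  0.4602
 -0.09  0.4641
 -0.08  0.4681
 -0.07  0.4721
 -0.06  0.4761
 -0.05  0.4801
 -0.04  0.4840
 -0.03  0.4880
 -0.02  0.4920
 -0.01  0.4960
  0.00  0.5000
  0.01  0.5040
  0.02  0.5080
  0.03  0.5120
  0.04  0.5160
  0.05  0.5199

σ√T = 0.37·√0.3333 = 0.2136
d₁ = [ln(132/136) + (0.039 − 0.026 + 0.37²/2)·0.3333] / 0.2136 = [-0.0299 + 0.0271] / 0.2136 = -0.0127 which rounds to -0.01
N(d₁) = N(-0.01) = 0.4960
Δ_call = e^(−qT)·N(d₁) = 0.9914·0.4960 = 0.4917

0.4917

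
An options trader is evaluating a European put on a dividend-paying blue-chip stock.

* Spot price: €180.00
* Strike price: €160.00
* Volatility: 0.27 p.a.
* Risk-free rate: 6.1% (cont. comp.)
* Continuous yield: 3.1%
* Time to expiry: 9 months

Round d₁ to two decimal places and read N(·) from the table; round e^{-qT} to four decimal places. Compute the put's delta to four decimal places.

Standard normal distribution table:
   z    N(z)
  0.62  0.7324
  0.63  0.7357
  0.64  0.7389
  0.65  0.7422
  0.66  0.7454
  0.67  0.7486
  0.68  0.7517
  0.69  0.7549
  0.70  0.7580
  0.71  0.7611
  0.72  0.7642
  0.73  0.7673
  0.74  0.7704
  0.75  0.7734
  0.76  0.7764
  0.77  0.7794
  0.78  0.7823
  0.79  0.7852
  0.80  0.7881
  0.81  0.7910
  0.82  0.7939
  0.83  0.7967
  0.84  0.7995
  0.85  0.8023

-0.2304

σ√T = 0.27 × 0.8660 = 0.2338
d₁ = [ln(180/160) + (0.061 − 0.031 + 0.27²/2)·0.75] / 0.2338 = [0.1178 + 0.0498] / 0.2338 = 0.7169 ⇒ 0.72
N(d₁) = N(0.72) = 0.7642
Δ_put = e^(−qT)·(N(d₁) − 1) = 0.9770·(0.7642 − 1) = -0.2304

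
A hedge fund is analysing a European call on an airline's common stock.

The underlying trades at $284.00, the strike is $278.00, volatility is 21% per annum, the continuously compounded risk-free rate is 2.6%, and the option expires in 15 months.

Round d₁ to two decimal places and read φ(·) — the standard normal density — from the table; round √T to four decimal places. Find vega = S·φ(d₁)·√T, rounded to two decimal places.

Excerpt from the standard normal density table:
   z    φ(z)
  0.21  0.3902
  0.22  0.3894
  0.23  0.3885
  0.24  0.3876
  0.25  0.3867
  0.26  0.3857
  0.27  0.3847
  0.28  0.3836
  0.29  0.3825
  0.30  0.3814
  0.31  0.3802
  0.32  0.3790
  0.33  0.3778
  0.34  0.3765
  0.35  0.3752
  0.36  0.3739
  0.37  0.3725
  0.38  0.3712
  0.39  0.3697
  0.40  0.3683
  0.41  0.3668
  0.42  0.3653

119.13

σ√T = 0.21·√1.25 = 0.2348
d₁ = [ln(284/278) + (0.026 + ½·0.21²)·1.25] / (σ√T) = (0.0214 + 0.0601) / 0.2348 = 0.3468 ≈ 0.35
√T = √1.25 = 1.1180
φ(d₁) = φ(0.35) = 0.3752
vega = S·φ(d₁)·√T = 284·0.3752·1.1180 = 119.1305
(The put has the same vega.)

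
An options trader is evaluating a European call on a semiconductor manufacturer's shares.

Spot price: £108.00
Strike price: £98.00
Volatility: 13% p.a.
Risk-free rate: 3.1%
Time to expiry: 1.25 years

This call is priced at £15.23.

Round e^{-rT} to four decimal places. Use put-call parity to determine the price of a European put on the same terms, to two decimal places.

£1.51

e^(−rT) = e^(−0.031·1.25) = 0.9620
Put-call parity: C − P = S − K·e^(−rT) = 108 − 98·0.9620 = 108 − 94.2760 = 13.7240
P = C − (C − P) = 15.23 − (13.7240) = 1.5060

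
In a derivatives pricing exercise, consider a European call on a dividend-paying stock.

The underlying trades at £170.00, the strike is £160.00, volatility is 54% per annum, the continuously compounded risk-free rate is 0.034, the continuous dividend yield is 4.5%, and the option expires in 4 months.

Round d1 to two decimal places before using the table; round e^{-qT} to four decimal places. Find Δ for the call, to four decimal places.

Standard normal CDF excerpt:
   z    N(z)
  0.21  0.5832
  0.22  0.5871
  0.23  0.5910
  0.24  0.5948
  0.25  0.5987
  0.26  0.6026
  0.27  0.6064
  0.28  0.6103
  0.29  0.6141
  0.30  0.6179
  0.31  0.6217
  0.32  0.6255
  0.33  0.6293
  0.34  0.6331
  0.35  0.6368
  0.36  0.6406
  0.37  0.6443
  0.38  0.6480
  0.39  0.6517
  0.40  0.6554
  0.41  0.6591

0.6237

T = 0.3333;  σ√T = 0.3118
d₁ = [ln(170/160) + (0.034 − 0.045 + ½·0.54²)·0.3333] / (σ√T) = (0.0606 + 0.0449) / 0.3118 = 0.3386 → 0.34
N(d₁) = N(0.34) = 0.6331
Δ_call = e^(−qT)·N(d₁) = 0.9851·0.6331 = 0.6237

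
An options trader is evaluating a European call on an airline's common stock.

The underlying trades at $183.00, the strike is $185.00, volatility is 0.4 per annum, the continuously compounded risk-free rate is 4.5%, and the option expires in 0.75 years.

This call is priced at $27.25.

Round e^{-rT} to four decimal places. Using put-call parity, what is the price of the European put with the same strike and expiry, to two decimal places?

e^(−rT) = e^(−0.045·0.75) = 0.9668
Put-call parity: C − P = S − K·e^(−rT) = 183 − 185·0.9668 = 183 − 178.8580 = 4.1420
P = C − (C − P) = 27.25 − (4.1420) = 23.1080

$23.11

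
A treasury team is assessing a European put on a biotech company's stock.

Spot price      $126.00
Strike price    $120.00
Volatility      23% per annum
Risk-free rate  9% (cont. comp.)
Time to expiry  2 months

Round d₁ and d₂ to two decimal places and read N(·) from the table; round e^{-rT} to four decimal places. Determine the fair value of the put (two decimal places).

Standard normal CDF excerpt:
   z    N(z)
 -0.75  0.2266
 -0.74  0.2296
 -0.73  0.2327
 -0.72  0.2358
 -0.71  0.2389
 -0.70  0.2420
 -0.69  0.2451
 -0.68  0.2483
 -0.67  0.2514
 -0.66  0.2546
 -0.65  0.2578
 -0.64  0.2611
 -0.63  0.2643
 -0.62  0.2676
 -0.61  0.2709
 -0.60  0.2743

T = 0.1667;  σ√T = 0.0939
d₁ = [ln(126/120) + (0.09 + 0.23²/2)·0.1667] / 0.0939 = [0.0488 + 0.0194] / 0.0939 = 0.7263 ⇒ 0.73
d₂ = d₁ − σ√T = 0.7263 − 0.0939 = 0.6324 ⇒ 0.63
e^(−rT) = e^(−0.09·0.1667) = 0.9851
P = 120·0.9851·N(-0.63) − 126·N(-0.73) = 120·0.9851·0.2643 − 126·0.2327 = 31.2434 − 29.3202 = 1.9232

$1.92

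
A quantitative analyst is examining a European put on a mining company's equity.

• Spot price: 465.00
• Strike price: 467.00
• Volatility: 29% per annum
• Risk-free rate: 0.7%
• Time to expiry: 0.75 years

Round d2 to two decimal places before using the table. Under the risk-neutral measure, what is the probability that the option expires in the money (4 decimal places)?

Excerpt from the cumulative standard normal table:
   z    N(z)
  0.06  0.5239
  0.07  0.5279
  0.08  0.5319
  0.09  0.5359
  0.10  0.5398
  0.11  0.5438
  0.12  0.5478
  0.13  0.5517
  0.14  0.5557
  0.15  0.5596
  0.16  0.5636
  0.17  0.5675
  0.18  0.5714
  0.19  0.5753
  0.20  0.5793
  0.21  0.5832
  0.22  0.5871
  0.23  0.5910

σ√T = 0.29 × 0.8660 = 0.2511
d₁ = [ln(465/467) + (0.007 + 0.29²/2)·0.75] / 0.2511 = [-0.0043 + 0.0368] / 0.2511 = 0.1294 which rounds to 0.13
d₂ = d₁ − σ√T = 0.1294 − 0.2511 = -0.1218 which rounds to -0.12
Risk-neutral Pr[S_T < K] = N(−d₂) = N(0.12) = 0.5478

0.5478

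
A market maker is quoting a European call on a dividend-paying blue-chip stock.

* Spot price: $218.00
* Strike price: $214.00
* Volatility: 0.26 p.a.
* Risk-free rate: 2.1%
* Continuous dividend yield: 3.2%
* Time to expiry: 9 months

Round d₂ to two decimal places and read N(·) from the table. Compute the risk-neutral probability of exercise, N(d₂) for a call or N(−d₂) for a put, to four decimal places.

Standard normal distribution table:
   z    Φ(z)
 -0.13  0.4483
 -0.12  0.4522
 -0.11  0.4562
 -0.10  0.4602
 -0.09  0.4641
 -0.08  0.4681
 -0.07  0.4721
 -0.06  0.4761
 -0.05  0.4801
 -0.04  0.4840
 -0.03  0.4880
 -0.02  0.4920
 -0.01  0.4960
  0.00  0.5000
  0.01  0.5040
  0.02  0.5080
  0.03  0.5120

σ√T = 0.26 × 0.8660 = 0.2252
d₁ = [ln(218/214) + (0.021 − 0.032 + ½·0.26²)·0.75] / (σ√T) = (0.0185 + 0.0171) / 0.2252 = 0.1582 ≈ 0.16
d₂ = 0.1582 − 0.2252 = -0.0670 ≈ -0.07
Pr(exercise) under Q = N(d₂) = 0.4721

0.4721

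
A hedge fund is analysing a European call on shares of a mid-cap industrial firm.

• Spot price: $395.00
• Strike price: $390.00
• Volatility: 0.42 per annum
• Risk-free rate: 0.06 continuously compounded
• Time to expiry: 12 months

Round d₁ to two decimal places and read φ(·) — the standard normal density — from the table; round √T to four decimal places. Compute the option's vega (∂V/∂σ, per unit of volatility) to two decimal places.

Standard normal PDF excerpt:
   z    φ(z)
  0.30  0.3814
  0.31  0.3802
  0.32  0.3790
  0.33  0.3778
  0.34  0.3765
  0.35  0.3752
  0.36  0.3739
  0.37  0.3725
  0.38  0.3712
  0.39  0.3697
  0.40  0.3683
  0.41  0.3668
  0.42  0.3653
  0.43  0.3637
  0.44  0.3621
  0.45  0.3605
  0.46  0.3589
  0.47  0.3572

σ√T = 0.42·√1 = 0.4200
d₁ = [ln(395/390) + (0.06 + ½·0.42²)·1] / (σ√T) = (0.0127 + 0.1482) / 0.4200 = 0.3832 ≈ 0.38
√T = √1 = 1.0000
φ(d₁) = φ(0.38) = 0.3712
vega = S·φ(d₁)·√T = 395·0.3712·1.0000 = 146.6240

146.62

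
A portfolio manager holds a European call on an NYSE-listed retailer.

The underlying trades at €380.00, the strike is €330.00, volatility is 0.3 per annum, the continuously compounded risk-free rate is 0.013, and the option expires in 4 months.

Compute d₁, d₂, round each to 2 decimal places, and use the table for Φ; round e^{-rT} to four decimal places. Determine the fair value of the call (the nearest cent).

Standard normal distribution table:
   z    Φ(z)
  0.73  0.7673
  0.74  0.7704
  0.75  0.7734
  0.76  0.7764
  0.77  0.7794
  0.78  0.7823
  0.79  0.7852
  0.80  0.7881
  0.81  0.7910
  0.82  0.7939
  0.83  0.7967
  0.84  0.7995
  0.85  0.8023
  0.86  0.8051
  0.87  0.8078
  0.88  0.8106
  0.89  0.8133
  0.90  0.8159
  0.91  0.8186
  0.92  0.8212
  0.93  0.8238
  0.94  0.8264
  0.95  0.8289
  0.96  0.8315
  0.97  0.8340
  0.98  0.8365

€58.92

σ√T = 0.3 × 0.5774 = 0.1732
d₁ = [ln(380/330) + (0.013 + 0.3²/2)·0.3333] / 0.1732 = [0.1411 + 0.0193] / 0.1732 = 0.9261 which rounds to 0.93
d₂ = d₁ − σ√T = 0.9261 − 0.1732 = 0.7529 which rounds to 0.75
exp(−rT) = exp(−0.013·0.3333) = 0.9957
N(d₁) = N(0.93) = 0.8238;  N(d₂) = N(0.75) = 0.7734
C = 380·0.8238 − 330·0.9957·0.7734 = 313.0440 − 254.1245 = 58.9195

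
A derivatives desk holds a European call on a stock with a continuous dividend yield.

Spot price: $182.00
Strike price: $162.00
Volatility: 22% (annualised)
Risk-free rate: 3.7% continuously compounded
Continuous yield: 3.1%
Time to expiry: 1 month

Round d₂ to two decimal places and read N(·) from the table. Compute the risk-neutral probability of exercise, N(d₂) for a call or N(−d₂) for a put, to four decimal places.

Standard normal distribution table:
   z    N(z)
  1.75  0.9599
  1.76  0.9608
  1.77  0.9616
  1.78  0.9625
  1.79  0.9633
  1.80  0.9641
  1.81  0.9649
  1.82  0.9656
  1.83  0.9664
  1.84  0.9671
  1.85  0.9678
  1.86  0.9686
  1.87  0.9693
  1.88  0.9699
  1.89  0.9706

0.9649

σ√T = 0.22·√0.08333 = 0.0635
d₁ = [ln(182/162) + (0.037 − 0.031 + 0.22²/2)·0.08333] / 0.0635 = [0.1164 + 0.0025] / 0.0635 = 1.8726 → 1.87
d₂ = d₁ − σ√T = 1.8726 − 0.0635 = 1.8091 → 1.81
Pr(exercise) under Q = N(d₂) = 0.9649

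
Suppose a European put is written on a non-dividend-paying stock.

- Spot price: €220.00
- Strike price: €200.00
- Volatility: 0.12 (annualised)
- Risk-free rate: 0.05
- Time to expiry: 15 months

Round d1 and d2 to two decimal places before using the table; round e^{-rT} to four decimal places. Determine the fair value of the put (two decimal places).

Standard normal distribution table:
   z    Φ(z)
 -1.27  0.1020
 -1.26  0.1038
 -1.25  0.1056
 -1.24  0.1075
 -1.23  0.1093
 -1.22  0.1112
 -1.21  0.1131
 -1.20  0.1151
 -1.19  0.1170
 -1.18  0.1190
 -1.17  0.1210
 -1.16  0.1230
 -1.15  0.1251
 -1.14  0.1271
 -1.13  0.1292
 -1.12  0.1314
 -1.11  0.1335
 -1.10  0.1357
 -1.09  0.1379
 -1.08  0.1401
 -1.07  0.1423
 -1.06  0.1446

σ√T = 0.12 × 1.1180 = 0.1342
d₁ = [ln(220/200) + (0.05 + 0.12²/2)·1.25] / 0.1342 = [0.0953 + 0.0715] / 0.1342 = 1.2433 which rounds to 1.24
d₂ = d₁ − σ√T = 1.2433 − 0.1342 = 1.1092 which rounds to 1.11
e^(−rT) = e^(−0.05·1.25) = 0.9394
N(−d₂) = N(-1.11) = 0.1335;  N(−d₁) = N(-1.24) = 0.1075
P = 200·0.9394·0.1335 − 220·0.1075 = 25.0820 − 23.6500 = 1.4320

€1.43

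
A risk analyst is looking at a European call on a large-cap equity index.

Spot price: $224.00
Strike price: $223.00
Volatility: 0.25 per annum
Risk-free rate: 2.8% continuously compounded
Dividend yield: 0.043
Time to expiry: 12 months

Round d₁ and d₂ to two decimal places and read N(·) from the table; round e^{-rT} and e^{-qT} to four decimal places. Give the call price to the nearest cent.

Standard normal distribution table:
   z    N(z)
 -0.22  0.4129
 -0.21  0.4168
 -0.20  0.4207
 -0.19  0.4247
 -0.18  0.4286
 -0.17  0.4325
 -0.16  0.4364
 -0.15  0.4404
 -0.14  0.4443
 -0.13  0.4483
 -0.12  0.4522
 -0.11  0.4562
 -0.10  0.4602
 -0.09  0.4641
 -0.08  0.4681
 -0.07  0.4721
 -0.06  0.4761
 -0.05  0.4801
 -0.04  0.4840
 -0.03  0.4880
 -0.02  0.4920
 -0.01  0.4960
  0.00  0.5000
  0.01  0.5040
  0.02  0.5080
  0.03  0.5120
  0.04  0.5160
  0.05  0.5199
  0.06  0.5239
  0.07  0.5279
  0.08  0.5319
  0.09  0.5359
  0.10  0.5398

$20.34

σ√T = 0.25·√1 = 0.2500
d₁ = [ln(224/223) + (0.028 − 0.043 + 0.25²/2)·1] / 0.2500 = [0.0045 + 0.0163] / 0.2500 = 0.0829 which rounds to 0.08
d₂ = d₁ − σ√T = 0.0829 − 0.2500 = -0.1671 which rounds to -0.17
e^(−qT) = e^(−0.043·1) = 0.9579;  e^(−rT) = e^(−0.028·1) = 0.9724
C = 224·0.9579·N(0.08) − 223·0.9724·N(-0.17) = 224·0.9579·0.5319 − 223·0.9724·0.4325 = 114.1296 − 93.7855 = 20.3440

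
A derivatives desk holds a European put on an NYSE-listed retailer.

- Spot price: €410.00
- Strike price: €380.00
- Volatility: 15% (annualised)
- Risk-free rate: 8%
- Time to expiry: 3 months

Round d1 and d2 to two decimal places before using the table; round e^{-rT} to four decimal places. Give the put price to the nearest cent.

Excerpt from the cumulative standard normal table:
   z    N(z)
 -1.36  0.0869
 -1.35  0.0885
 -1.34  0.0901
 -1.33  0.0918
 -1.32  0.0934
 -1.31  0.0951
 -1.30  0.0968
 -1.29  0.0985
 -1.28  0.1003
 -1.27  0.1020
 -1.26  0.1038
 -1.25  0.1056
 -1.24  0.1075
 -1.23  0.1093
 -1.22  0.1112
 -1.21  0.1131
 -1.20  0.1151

€1.75

σ√T = 0.15 × 0.5000 = 0.0750
ln(S/K) + (r + σ²/2)T = ln(410/380) + (0.08 + 0.15²/2)·0.25 = 0.0760 + 0.0228 = 0.0988
d₁ = 0.0988 / 0.0750 = 1.3173 ≈ 1.32
d₂ = d₁ − σ√T = 1.3173 − 0.0750 = 1.2423 ≈ 1.24
exp(−rT) = exp(−0.08·0.25) = 0.9802
P = 380·0.9802·N(-1.24) − 410·N(-1.32) = 380·0.9802·0.1075 − 410·0.0934 = 40.0412 − 38.2940 = 1.7472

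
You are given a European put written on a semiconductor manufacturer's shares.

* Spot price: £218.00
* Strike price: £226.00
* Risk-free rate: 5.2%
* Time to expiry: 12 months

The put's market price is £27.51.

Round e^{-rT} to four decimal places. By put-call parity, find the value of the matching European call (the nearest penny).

exp(−rT) = exp(−0.052·1) = 0.9493
Put-call parity: C − P = S − K·e^(−rT) = 218 − 226·0.9493 = 218 − 214.5418 = 3.4582
C = P + (C − P) = 27.51 + (3.4582) = 30.9682

£30.97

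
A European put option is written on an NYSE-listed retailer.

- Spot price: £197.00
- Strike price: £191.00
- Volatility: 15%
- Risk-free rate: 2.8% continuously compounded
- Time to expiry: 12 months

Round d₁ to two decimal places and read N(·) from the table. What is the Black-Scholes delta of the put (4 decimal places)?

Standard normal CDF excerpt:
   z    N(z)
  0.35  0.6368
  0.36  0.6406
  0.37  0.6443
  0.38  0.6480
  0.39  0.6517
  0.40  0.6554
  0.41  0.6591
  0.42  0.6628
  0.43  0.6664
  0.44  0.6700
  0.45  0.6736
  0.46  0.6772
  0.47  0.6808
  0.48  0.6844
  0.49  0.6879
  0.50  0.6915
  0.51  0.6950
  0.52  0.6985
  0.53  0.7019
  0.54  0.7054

σ√T = 0.15·√1 = 0.1500
ln(S/K) + (r + σ²/2)T = ln(197/191) + (0.028 + 0.15²/2)·1 = 0.0309 + 0.0393 = 0.0702
d₁ = 0.0702 / 0.1500 = 0.4679 → 0.47
N(d₁) = N(0.47) = 0.6808
Δ_put = N(d₁) − 1 = 0.6808 − 1 = -0.3192

-0.3192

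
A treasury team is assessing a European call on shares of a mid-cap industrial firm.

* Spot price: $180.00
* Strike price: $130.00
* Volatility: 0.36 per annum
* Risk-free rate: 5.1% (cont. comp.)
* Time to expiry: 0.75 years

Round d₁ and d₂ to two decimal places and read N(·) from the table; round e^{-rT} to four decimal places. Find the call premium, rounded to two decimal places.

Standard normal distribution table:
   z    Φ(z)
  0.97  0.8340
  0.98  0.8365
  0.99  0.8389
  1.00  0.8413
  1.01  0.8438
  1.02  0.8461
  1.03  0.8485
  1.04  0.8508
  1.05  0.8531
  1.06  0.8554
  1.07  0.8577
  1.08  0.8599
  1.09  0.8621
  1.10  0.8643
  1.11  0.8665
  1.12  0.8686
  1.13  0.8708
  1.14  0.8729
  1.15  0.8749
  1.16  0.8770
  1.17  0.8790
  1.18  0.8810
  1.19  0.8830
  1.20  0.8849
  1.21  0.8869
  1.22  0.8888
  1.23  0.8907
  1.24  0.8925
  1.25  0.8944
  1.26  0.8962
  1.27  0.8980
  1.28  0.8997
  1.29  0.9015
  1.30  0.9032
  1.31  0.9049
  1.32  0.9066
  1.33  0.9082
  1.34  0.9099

σ√T = 0.36·√0.75 = 0.3118
d₁ = [ln(180/130) + (0.051 + 0.36²/2)·0.75] / 0.3118 = [0.3254 + 0.0868] / 0.3118 = 1.3224 → 1.32
d₂ = d₁ − σ√T = 1.3224 − 0.3118 = 1.0106 → 1.01
e^(−rT) = e^(−0.051·0.75) = 0.9625
N(d₁) = N(1.32) = 0.9066;  N(d₂) = N(1.01) = 0.8438
C = 180·0.9066 − 130·0.9625·0.8438 = 163.1880 − 105.5805 = 57.6075

$57.61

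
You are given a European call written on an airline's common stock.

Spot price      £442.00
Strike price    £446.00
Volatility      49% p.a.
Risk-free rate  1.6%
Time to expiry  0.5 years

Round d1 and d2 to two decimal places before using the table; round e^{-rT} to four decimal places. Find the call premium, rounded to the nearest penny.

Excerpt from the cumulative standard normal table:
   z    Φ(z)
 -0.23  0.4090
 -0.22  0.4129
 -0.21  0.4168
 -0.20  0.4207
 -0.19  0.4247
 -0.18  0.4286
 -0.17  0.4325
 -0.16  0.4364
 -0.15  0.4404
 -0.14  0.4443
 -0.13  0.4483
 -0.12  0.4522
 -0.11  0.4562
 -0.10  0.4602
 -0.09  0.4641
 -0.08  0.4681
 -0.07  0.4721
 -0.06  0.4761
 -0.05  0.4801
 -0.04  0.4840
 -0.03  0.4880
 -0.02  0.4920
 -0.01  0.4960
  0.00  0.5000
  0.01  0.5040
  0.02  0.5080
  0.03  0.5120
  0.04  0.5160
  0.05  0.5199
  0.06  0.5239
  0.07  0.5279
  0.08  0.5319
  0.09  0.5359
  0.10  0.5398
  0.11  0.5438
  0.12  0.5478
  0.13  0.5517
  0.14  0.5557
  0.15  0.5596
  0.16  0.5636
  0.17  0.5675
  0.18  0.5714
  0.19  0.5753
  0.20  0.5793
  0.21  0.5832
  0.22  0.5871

σ√T = 0.49·√0.5 = 0.3465
d₁ = [ln(442/446) + (0.016 + 0.49²/2)·0.5] / 0.3465 = [-0.0090 + 0.0680] / 0.3465 = 0.1703 which rounds to 0.17
d₂ = d₁ − σ√T = 0.1703 − 0.3465 = -0.1762 which rounds to -0.18
exp(−rT) = exp(−0.016·0.5) = 0.9920
C = 442·N(0.17) − 446·0.9920·N(-0.18) = 442·0.5675 − 446·0.9920·0.4286 = 250.8350 − 189.6264 = 61.2086

£61.21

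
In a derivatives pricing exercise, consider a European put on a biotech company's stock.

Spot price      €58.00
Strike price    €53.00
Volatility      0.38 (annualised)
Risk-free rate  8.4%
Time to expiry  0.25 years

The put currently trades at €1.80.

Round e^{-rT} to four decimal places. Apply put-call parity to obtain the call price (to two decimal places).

e^(−rT) = e^(−0.084·0.25) = 0.9792
Put-call parity: C − P = S − K·e^(−rT) = 58 − 53·0.9792 = 58 − 51.8976 = 6.1024
C = P + (C − P) = 1.80 + (6.1024) = 7.9024

€7.90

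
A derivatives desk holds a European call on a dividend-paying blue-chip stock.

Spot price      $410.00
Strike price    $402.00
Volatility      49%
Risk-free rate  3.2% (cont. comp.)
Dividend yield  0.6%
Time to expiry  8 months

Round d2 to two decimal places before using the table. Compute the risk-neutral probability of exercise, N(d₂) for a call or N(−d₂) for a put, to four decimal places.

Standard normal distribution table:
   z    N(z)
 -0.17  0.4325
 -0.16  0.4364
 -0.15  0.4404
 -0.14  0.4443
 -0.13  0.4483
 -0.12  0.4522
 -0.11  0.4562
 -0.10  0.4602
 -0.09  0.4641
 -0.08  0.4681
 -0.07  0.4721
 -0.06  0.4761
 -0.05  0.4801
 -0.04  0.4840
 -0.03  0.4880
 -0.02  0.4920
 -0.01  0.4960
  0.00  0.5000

σ√T = 0.49·√0.6667 = 0.4001
ln(S/K) + (r − q + σ²/2)T = ln(410/402) + (0.032 − 0.006 + 0.49²/2)·0.6667 = 0.0197 + 0.0974 = 0.1171
d₁ = 0.1171 / 0.4001 = 0.2926 → 0.29
d₂ = d₁ − σ√T = 0.2926 − 0.4001 = -0.1075 → -0.11
Pr(exercise) under Q = N(d₂) = 0.4562

0.4562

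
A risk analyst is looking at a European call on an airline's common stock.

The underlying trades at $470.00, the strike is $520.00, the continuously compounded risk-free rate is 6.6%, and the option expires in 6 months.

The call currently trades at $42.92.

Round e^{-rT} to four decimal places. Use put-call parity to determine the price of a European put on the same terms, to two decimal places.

$76.02

exp(−rT) = exp(−0.066·0.5) = 0.9675
Put-call parity: C − P = S − K·e^(−rT) = 470 − 520·0.9675 = 470 − 503.1000 = -33.1000
P = C − (C − P) = 42.92 − (-33.1000) = 76.0200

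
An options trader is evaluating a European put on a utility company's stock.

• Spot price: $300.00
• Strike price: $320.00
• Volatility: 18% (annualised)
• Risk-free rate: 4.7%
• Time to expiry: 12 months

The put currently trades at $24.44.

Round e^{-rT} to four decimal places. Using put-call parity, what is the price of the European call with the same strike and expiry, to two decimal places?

$19.13

exp(−rT) = exp(−0.047·1) = 0.9541
Put-call parity: C − P = S − K·e^(−rT) = 300 − 320·0.9541 = 300 − 305.3120 = -5.3120
C = P + (C − P) = 24.44 + (-5.3120) = 19.1280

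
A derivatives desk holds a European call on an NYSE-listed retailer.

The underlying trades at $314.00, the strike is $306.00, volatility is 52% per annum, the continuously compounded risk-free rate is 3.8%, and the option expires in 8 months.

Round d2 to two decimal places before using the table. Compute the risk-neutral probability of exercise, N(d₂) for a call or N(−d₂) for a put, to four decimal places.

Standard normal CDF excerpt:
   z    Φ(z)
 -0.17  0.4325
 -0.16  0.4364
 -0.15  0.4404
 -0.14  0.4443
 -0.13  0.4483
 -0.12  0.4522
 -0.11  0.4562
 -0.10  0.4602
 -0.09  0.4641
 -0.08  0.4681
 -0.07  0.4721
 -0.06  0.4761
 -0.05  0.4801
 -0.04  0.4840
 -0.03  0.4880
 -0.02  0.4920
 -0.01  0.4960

T = 0.6667;  σ√T = 0.4246
d₁ = [ln(314/306) + (0.038 + ½·0.52²)·0.6667] / (σ√T) = (0.0258 + 0.1155) / 0.4246 = 0.3327 ≈ 0.33
d₂ = 0.3327 − 0.4246 = -0.0918 ≈ -0.09
Pr(exercise) under Q = N(d₂) = 0.4641

0.4641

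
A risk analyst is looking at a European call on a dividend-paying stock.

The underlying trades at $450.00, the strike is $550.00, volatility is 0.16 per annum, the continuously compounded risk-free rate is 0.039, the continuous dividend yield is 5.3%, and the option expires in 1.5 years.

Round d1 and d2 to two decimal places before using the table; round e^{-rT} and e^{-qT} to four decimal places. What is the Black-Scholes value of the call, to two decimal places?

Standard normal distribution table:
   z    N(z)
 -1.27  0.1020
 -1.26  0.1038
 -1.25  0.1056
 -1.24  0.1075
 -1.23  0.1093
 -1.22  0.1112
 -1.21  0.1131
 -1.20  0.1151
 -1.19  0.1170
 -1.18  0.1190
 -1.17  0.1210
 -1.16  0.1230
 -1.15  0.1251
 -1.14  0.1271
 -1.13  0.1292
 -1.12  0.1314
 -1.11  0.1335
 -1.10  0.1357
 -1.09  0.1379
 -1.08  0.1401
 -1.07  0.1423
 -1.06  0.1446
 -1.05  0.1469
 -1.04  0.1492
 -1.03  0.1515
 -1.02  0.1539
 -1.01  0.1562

σ√T = 0.16 × 1.2247 = 0.1960
ln(S/K) + (r − q + σ²/2)T = ln(450/550) + (0.039 − 0.053 + 0.16²/2)·1.5 = -0.2007 − 0.0018 = -0.2025
d₁ = -0.2025 / 0.1960 = -1.0332 ≈ -1.03
d₂ = d₁ − σ√T = -1.0332 − 0.1960 = -1.2292 ≈ -1.23
e^(−qT) = e^(−0.053·1.5) = 0.9236;  e^(−rT) = e^(−0.039·1.5) = 0.9432
C = 450·0.9236·N(-1.03) − 550·0.9432·N(-1.23) = 450·0.9236·0.1515 − 550·0.9432·0.1093 = 62.9664 − 56.7005 = 6.2660

$6.27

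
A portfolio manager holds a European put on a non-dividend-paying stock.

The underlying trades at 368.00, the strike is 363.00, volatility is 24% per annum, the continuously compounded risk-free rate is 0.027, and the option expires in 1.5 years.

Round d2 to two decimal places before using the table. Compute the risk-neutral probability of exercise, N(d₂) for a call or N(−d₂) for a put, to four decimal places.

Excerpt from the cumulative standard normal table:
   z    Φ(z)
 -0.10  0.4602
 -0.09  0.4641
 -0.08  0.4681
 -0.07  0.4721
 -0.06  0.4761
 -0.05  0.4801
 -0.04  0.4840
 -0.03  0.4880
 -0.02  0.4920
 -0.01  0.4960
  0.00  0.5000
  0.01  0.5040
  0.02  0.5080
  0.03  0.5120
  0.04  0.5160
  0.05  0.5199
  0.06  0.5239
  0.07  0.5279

0.4840

σ√T = 0.24·√1.5 = 0.2939
d₁ = [ln(368/363) + (0.027 + ½·0.24²)·1.5] / (σ√T) = (0.0137 + 0.0837) / 0.2939 = 0.3313 which rounds to 0.33
d₂ = 0.3313 − 0.2939 = 0.0374 which rounds to 0.04
Risk-neutral Pr[S_T < K] = N(−d₂) = N(-0.04) = 0.4840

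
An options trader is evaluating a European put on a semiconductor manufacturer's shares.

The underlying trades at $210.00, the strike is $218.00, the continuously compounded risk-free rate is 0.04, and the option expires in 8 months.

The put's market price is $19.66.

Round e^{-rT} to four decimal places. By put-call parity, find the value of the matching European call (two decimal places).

$17.39

e^(−rT) = e^(−0.04·0.6667) = 0.9737
Put-call parity: C − P = S − K·e^(−rT) = 210 − 218·0.9737 = 210 − 212.2666 = -2.2666
C = P + (C − P) = 19.66 + (-2.2666) = 17.3934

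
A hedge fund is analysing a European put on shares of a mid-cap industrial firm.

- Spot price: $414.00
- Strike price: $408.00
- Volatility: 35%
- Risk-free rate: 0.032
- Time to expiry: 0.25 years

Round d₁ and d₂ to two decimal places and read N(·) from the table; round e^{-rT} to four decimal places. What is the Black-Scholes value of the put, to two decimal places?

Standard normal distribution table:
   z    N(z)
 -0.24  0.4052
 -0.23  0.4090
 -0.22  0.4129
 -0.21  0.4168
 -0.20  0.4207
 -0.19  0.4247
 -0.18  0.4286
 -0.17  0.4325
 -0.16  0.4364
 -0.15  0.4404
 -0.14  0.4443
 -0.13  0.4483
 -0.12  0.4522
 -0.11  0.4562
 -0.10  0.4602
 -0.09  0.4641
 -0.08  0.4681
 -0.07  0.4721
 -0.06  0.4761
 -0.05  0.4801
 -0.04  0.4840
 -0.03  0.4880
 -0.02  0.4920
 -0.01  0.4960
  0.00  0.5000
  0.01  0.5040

$24.95

σ√T = 0.35 × 0.5000 = 0.1750
d₁ = [ln(414/408) + (0.032 + ½·0.35²)·0.25] / (σ√T) = (0.0146 + 0.0233) / 0.1750 = 0.2166 ≈ 0.22
d₂ = 0.2166 − 0.1750 = 0.0416 ≈ 0.04
e^(−rT) = e^(−0.032·0.25) = 0.9920
N(−d₂) = N(-0.04) = 0.4840;  N(−d₁) = N(-0.22) = 0.4129
P = 408·0.9920·0.4840 − 414·0.4129 = 195.8922 − 170.9406 = 24.9516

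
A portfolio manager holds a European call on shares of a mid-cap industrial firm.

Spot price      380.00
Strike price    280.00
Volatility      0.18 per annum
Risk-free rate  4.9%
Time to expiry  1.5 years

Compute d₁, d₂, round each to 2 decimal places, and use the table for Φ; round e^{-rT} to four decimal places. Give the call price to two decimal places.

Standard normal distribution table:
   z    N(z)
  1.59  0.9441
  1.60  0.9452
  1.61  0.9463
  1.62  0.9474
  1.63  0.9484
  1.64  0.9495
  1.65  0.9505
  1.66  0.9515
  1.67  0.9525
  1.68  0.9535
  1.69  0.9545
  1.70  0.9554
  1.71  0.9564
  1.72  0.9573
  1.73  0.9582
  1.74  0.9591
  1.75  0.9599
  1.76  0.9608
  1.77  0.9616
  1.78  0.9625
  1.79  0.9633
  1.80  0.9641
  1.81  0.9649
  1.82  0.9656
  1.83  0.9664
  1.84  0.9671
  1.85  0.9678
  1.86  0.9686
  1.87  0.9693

121.05

σ√T = 0.18 × 1.2247 = 0.2205
d₁ = [ln(380/280) + (0.049 + 0.18²/2)·1.5] / 0.2205 = [0.3054 + 0.0978] / 0.2205 = 1.8289 ≈ 1.83
d₂ = d₁ − σ√T = 1.8289 − 0.2205 = 1.6084 ≈ 1.61
exp(−rT) = exp(−0.049·1.5) = 0.9291
C = 380·N(1.83) − 280·0.9291·N(1.61) = 380·0.9664 − 280·0.9291·0.9463 = 367.2320 − 246.1781 = 121.0539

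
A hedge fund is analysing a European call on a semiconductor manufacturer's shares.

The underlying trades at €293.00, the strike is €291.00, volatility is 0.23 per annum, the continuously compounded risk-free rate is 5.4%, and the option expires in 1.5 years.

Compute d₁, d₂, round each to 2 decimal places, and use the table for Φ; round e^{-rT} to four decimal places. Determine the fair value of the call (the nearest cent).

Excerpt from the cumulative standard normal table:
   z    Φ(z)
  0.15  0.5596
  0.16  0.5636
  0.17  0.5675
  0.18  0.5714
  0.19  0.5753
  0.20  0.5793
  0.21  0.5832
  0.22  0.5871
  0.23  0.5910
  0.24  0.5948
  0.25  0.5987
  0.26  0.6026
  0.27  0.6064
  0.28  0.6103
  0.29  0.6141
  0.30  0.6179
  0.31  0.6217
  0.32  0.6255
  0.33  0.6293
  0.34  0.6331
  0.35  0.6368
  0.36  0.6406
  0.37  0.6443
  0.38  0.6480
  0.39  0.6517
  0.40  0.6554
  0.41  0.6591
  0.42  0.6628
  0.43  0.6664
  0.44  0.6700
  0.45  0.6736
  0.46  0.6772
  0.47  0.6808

T = 1.5;  σ√T = 0.2817
ln(S/K) + (r + σ²/2)T = ln(293/291) + (0.054 + 0.23²/2)·1.5 = 0.0068 + 0.1207 = 0.1275
d₁ = 0.1275 / 0.2817 = 0.4527 ≈ 0.45
d₂ = d₁ − σ√T = 0.4527 − 0.2817 = 0.1710 ≈ 0.17
e^(−rT) = e^(−0.054·1.5) = 0.9222
C = 293·N(0.45) − 291·0.9222·N(0.17) = 293·0.6736 − 291·0.9222·0.5675 = 197.3648 − 152.2944 = 45.0704

€45.07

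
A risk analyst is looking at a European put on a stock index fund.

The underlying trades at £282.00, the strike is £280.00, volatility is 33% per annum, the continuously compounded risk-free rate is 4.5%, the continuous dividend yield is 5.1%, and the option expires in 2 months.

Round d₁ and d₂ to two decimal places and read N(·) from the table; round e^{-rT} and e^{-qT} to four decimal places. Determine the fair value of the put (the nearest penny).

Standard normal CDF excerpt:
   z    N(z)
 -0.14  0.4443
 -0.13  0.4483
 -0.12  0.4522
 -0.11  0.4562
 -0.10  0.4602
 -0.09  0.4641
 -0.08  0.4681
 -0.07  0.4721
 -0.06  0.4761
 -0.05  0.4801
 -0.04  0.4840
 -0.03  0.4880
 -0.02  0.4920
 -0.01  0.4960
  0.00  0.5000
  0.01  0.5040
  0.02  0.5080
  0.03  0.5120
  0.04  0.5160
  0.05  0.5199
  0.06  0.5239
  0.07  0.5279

£13.62

T = 0.1667;  σ√T = 0.1347
d₁ = [ln(282/280) + (0.045 − 0.051 + ½·0.33²)·0.1667] / (σ√T) = (0.0071 + 0.0081) / 0.1347 = 0.1128 ⇒ 0.11
d₂ = 0.1128 − 0.1347 = -0.0220 ⇒ -0.02
e^(−qT) = e^(−0.051·0.1667) = 0.9915;  e^(−rT) = e^(−0.045·0.1667) = 0.9925
N(−d₂) = N(0.02) = 0.5080;  N(−d₁) = N(-0.11) = 0.4562
P = 280·0.9925·0.5080 − 282·0.9915·0.4562 = 141.1732 − 127.5549 = 13.6183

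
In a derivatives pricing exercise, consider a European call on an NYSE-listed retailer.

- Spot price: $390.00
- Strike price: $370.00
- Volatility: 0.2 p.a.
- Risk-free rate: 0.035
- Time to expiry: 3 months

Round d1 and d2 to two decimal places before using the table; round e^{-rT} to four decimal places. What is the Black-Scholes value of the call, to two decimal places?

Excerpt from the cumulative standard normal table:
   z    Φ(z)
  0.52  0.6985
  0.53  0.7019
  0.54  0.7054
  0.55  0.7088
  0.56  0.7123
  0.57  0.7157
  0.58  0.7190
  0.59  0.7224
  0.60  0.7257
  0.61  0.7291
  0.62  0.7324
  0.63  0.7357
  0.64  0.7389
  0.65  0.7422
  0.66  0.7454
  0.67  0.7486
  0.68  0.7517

σ√T = 0.2 × 0.5000 = 0.1000
d₁ = [ln(390/370) + (0.035 + 0.2²/2)·0.25] / 0.1000 = [0.0526 + 0.0138] / 0.1000 = 0.6639 → 0.66
d₂ = d₁ − σ√T = 0.6639 − 0.1000 = 0.5639 → 0.56
e^(−rT) = e^(−0.035·0.25) = 0.9913
N(d₁) = N(0.66) = 0.7454;  N(d₂) = N(0.56) = 0.7123
C = 390·0.7454 − 370·0.9913·0.7123 = 290.7060 − 261.2581 = 29.4479

$29.45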